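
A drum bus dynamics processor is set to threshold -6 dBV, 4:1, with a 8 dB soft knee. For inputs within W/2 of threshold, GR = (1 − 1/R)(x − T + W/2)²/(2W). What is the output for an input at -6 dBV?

-6.75 dBV

x − T + W/2 = -6 − (-6) + 4 = 4.
GR = (1 − 1/4) × 4² / 16 = 0.75 × 16 / 16 = 0.75 dB.
Output = -6 − 0.75 = -6.75 dBV.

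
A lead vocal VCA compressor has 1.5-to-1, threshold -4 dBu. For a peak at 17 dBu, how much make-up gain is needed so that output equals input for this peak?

7 dB

Without make-up, output = threshold + overshoot/1.5 = -4 + 14 = 10 dBu.
Gap to target: 7 dB.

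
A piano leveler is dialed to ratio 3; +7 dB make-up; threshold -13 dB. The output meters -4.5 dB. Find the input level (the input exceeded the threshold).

-8.5 dB

Before make-up, the level was -4.5 − 7 = -11.5 dB.
Post-compression overshoot = -11.5 − (-13) = 1.5 dB.
Undo the ratio: input overshoot = 1.5 × 3 = 4.5 dB, giving input = -8.5 dB.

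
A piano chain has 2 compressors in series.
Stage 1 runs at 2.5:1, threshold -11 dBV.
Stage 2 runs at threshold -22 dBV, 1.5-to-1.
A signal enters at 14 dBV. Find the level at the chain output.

-8 dBV

Stage 1: overshoot 25 dB → 25/2.5 = 10 dB → -1 dBV.
Stage 2: 21 dB above -22 dBV, reduced 1.5:1 to 14 dB above → -8 dBV.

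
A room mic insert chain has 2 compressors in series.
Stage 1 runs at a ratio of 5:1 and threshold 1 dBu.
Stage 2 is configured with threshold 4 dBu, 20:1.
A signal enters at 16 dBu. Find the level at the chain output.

Stage 1: overshoot 15 dB → 15/5 = 3 dB → 4 dBu.
Stage 2: 4 dBu ≤ 4 dBu, so stage 2 doesn't engage; output 4 dBu.

4 dBu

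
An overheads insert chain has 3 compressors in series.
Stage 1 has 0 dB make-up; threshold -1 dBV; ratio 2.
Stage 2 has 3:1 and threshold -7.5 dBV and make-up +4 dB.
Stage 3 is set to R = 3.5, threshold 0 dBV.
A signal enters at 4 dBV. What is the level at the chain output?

-0.5 dBV

Stage 1: overshoot 5 dB → 5/2 = 2.5 dB → 1.5 dBV.
Stage 2: overshoot 9 dB → 9/3 = 3 dB → -4.5 dBV; +4 dB make-up → -0.5 dBV.
Stage 3: -0.5 dBV ≤ 0 dBV, so stage 3 doesn't engage; output -0.5 dBV.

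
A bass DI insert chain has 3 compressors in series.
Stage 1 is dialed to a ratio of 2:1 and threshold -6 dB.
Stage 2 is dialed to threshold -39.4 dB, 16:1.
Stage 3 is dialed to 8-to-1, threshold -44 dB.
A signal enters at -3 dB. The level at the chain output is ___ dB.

-43.152344 dB

Stage 1: 3 dB above -6 dB, reduced 2:1 to 1.5 dB above → -4.5 dB.
Stage 2: 34.9 dB above -39.4 dB, reduced 16:1 to 2.18125 dB above → -37.21875 dB.
Stage 3: -37.21875 dB is 6.78125 dB over -44 dB; at 8:1 that becomes 0.847656 dB over, giving -43.152344 dB.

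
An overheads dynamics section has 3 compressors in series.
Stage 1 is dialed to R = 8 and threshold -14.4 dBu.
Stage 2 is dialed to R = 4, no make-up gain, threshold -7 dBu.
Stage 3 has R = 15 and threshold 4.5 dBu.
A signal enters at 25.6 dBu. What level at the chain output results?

Stage 1: 25.6 dBu is 40 dB over -14.4 dBu; at 8:1 that becomes 5 dB over, giving -9.4 dBu.
Stage 2: below threshold (-9.4 ≤ -7); passes unchanged; output -9.4 dBu.
Stage 3: -9.4 dBu ≤ 4.5 dBu, so stage 3 doesn't engage; output -9.4 dBu.

-9.4 dBu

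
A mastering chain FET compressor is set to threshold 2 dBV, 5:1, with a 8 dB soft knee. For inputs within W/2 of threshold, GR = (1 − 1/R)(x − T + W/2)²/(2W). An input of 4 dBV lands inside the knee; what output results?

2.2 dBV

x − T + W/2 = 4 − 2 + 4 = 6.
GR = (1 − 1/5) × 6² / 16 = 0.8 × 36 / 16 = 1.8 dB.
Output = 4 − 1.8 = 2.2 dBV.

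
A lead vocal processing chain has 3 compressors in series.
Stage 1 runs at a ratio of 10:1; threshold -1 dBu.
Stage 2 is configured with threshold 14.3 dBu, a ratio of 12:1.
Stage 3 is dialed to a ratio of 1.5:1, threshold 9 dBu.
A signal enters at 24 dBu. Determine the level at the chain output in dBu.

Stage 1: 25 dB above -1 dBu, reduced 10:1 to 2.5 dB above → 1.5 dBu.
Stage 2: 1.5 dBu ≤ 14.3 dBu, so stage 2 doesn't engage; output 1.5 dBu.
Stage 3: 1.5 dBu ≤ 9 dBu, so stage 3 doesn't engage; output 1.5 dBu.

1.5 dBu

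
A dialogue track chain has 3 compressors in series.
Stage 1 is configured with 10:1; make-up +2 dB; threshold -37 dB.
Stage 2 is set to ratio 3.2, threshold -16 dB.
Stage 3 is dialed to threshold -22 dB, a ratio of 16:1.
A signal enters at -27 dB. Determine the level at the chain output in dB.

-34 dB

Stage 1: -27 dB is 10 dB over -37 dB; at 10:1 that becomes 1 dB over, giving -36 dB; +2 dB make-up → -34 dB.
Stage 2: -34 dB ≤ -16 dB, so stage 2 doesn't engage; output -34 dB.
Stage 3: -34 dB ≤ -22 dB, so stage 3 doesn't engage; output -34 dB.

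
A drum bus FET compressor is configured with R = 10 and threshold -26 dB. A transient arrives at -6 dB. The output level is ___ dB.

The input is 20 dB above the -26 dB threshold.
At 10:1 the overshoot is divided by 10, leaving 2 dB above threshold.
So the level is -26 + 2 = -24 dB.

-24 dB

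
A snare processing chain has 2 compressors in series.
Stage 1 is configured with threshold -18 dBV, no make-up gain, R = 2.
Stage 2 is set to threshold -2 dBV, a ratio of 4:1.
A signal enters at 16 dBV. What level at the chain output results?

Stage 1: 16 dBV is 34 dB over -18 dBV; at 2:1 that becomes 17 dB over, giving -1 dBV.
Stage 2: -1 dBV is 1 dB over -2 dBV; at 4:1 that becomes 0.25 dB over, giving -1.75 dBV.

-1.75 dBV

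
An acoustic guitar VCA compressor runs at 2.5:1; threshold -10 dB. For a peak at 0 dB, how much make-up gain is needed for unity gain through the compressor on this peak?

6 dB

The peak compresses to -10 + 10/2.5 = -6 dB.
To reach 0 dB requires 0 − (-6) = 6 dB of make-up.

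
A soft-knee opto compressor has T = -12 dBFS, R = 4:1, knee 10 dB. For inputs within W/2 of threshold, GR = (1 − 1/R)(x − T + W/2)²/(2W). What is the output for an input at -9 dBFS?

x − T + W/2 = -9 − (-12) + 5 = 8.
GR = (1 − 1/4) × 8² / 20 = 0.75 × 64 / 20 = 2.4 dB.
Output = -9 − 2.4 = -11.4 dBFS.

-11.4 dBFS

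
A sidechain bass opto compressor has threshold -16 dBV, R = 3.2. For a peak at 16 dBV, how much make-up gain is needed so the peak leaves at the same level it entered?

22 dB

Without make-up, output = threshold + overshoot/3.2 = -16 + 10 = -6 dBV.
Gap to target: 22 dB.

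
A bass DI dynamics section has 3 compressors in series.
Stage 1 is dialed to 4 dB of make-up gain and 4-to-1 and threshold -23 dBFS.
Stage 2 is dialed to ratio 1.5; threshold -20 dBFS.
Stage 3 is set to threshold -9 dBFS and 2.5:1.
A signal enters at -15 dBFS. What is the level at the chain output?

-18 dBFS

Stage 1: -15 dBFS is 8 dB over -23 dBFS; at 4:1 that becomes 2 dB over, giving -21 dBFS; +4 dB make-up → -17 dBFS.
Stage 2: -17 dBFS is 3 dB over -20 dBFS; at 1.5:1 that becomes 2 dB over, giving -18 dBFS.
Stage 3: below threshold (-18 ≤ -9); passes unchanged; output -18 dBFS.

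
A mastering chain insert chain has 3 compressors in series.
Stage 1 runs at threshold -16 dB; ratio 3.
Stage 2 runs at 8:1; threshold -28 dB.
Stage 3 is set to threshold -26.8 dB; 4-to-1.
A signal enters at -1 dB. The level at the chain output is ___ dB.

-26.56875 dB

Stage 1: -1 dB is 15 dB over -16 dB; at 3:1 that becomes 5 dB over, giving -11 dB.
Stage 2: 17 dB above -28 dB, reduced 8:1 to 2.125 dB above → -25.875 dB.
Stage 3: 0.925 dB above -26.8 dB, reduced 4:1 to 0.23125 dB above → -26.56875 dB.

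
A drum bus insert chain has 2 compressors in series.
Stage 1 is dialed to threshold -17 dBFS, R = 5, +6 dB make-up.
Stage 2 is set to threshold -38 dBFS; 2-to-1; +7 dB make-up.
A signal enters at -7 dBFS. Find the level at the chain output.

Stage 1: -7 dBFS is 10 dB over -17 dBFS; at 5:1 that becomes 2 dB over, giving -15 dBFS; +6 dB make-up → -9 dBFS.
Stage 2: -9 dBFS is 29 dB over -38 dBFS; at 2:1 that becomes 14.5 dB over, giving -23.5 dBFS; +7 dB make-up → -16.5 dBFS.

-16.5 dBFS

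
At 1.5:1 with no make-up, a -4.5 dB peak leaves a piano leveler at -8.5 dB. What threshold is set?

-16.5 dB

Let T be the threshold. Output overshoot = (input overshoot)/R, so -8.5 − T = (-4.5 − T)/1.5.
1.5·(-8.5 − T) = -4.5 − T → 0.5·T = -12.75 − (-4.5) = -8.25.
T = -8.25/0.5 = -16.5 dB.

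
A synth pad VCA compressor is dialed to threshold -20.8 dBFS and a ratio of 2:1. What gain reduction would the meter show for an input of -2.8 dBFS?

9 dB

Overshoot = -2.8 − (-20.8) = 18 dB.
At 2:1, output sits 18/2 = 9 dB above threshold.
Gain reduction = 18 − 9 = 9 dB.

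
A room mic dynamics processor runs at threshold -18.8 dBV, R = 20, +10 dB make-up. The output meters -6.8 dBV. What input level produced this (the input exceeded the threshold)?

21.2 dBV

Stripping the +10 dB make-up gives -16.8 dBV at the gain stage.
Post-compression overshoot = -16.8 − (-18.8) = 2 dB.
Input overshoot = R × output overshoot = 40 dB → input = -18.8 + 40 = 21.2 dBV.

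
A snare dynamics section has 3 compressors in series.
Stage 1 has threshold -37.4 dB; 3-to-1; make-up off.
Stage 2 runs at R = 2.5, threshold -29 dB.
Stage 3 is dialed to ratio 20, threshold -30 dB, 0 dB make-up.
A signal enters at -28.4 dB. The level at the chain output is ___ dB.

Stage 1: overshoot 9 dB → 9/3 = 3 dB → -34.4 dB.
Stage 2: -34.4 dB ≤ -29 dB, so stage 2 doesn't engage; output -34.4 dB.
Stage 3: below threshold (-34.4 ≤ -30); passes unchanged; output -34.4 dB.

-34.4 dB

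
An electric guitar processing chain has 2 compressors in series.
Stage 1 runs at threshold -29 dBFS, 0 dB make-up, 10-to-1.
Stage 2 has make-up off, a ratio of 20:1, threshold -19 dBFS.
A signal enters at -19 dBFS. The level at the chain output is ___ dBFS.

-28 dBFS

Stage 1: 10 dB above -29 dBFS, reduced 10:1 to 1 dB above → -28 dBFS.
Stage 2: -28 dBFS is at or below the -19 dBFS threshold — no compression; output -28 dBFS.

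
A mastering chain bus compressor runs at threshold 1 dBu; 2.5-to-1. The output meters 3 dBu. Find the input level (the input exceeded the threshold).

6 dBu

The compressed level sits 3 − 1 = 2 dB over threshold.
Before 2.5:1 compression the overshoot was 2 × 2.5 = 5 dB, so input = 1 + 5 = 6 dBu.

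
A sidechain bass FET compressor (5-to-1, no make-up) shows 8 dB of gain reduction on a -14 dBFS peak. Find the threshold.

-24 dBFS

Gain reduction = -14 − (-22) = 8 dB; output overshoot = GR / (R − 1) = 8 / 4 = 2 dB.
Threshold = output − output overshoot = -22 − 2 = -24 dBFS.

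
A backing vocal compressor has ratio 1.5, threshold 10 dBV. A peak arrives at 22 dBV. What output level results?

18 dBV

The input is 12 dB above the 10 dBV threshold.
1.5:1 compression reduces that to 12/1.5 = 8 dB over.
That puts the output at 18 dBV.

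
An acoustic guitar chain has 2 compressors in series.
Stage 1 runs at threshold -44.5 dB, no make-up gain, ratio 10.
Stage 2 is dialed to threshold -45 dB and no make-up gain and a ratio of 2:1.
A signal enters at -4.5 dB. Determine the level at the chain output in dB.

Stage 1: 40 dB above -44.5 dB, reduced 10:1 to 4 dB above → -40.5 dB.
Stage 2: overshoot 4.5 dB → 4.5/2 = 2.25 dB → -42.75 dB.

-42.75 dB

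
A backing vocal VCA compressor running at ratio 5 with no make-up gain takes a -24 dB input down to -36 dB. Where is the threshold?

Let T be the threshold. Output overshoot = (input overshoot)/R, so -36 − T = (-24 − T)/5.
5·(-36 − T) = -24 − T → 4·T = -180 − (-24) = -156.
T = -156/4 = -39 dB.

-39 dB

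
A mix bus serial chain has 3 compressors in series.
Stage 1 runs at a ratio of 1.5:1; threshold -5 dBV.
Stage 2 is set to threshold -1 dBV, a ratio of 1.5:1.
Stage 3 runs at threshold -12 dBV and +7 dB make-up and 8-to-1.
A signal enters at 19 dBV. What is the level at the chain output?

Stage 1: 24 dB above -5 dBV, reduced 1.5:1 to 16 dB above → 11 dBV.
Stage 2: 11 dBV is 12 dB over -1 dBV; at 1.5:1 that becomes 8 dB over, giving 7 dBV.
Stage 3: overshoot 19 dB → 19/8 = 2.375 dB → -9.625 dBV; +7 dB make-up → -2.625 dBV.

-2.625 dBV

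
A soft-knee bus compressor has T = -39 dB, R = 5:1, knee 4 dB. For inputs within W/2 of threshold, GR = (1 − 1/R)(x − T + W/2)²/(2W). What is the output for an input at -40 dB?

x − T + W/2 = -40 − (-39) + 2 = 1.
GR = (1 − 1/5) × 1² / 8 = 0.8 × 1 / 8 = 0.1 dB.
Output = -40 − 0.1 = -40.1 dB.

-40.1 dB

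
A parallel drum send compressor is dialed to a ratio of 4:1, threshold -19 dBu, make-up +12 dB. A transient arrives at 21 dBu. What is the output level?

3 dBu

The input is 40 dB above the -19 dBu threshold.
4:1 compression reduces that to 40/4 = 10 dB over.
Output = -19 + 10 = -9 dBu; make-up adds 12 dB, giving 3 dBu.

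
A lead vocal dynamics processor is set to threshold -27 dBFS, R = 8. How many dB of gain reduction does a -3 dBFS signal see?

21 dB

-3 dBFS exceeds the threshold by 24 dB.
A 8:1 ratio leaves 3 dB of that excess.
So the signal is attenuated by 24 − 3 = 21 dB.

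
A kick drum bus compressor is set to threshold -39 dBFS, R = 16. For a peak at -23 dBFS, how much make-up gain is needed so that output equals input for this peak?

The peak compresses to -39 + 16/16 = -38 dBFS.
To reach -23 dBFS requires -23 − (-38) = 15 dB of make-up.

15 dB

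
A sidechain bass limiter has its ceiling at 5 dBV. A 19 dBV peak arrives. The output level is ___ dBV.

5 dBV

At ∞:1, everything above 5 dBV is held at the ceiling.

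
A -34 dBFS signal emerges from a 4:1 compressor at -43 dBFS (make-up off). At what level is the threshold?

Let T be the threshold. Output overshoot = (input overshoot)/R, so -43 − T = (-34 − T)/4.
4·(-43 − T) = -34 − T → 3·T = -172 − (-34) = -138.
T = -138/3 = -46 dBFS.

-46 dBFS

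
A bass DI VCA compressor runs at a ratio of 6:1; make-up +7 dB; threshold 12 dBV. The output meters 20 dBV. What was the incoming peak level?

18 dBV

Stripping the +7 dB make-up gives 13 dBV at the gain stage.
The compressed level sits 13 − 12 = 1 dB over threshold.
Before 6:1 compression the overshoot was 1 × 6 = 6 dB, so input = 12 + 6 = 18 dBV.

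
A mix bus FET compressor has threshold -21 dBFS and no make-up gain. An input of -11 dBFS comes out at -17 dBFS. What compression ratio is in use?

2.5:1

Input overshoot = -11 − (-21) = 10 dB; output overshoot = -17 − (-21) = 4 dB.
Ratio = 10 / 4 = 2.5.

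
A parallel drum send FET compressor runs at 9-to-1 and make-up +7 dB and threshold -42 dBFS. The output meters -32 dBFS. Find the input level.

Stripping the +7 dB make-up gives -39 dBFS at the gain stage.
Post-compression overshoot = -39 − (-42) = 3 dB.
Undo the ratio: input overshoot = 3 × 9 = 27 dB, giving input = -15 dBFS.

-15 dBFS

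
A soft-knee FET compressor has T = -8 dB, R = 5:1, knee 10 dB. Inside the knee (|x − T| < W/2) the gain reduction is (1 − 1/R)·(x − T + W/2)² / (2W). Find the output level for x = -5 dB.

-7.56 dB

x − T + W/2 = -5 − (-8) + 5 = 8.
GR = (1 − 1/5) × 8² / 20 = 0.8 × 64 / 20 = 2.56 dB.
Output = -5 − 2.56 = -7.56 dB.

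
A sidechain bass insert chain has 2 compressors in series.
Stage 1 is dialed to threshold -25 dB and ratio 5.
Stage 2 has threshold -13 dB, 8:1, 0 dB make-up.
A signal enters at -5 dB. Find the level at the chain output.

-21 dB

Stage 1: 20 dB above -25 dB, reduced 5:1 to 4 dB above → -21 dB.
Stage 2: -21 dB ≤ -13 dB, so stage 2 doesn't engage; output -21 dB.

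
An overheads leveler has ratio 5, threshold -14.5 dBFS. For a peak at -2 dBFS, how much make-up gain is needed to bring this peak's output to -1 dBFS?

11 dB

The peak compresses to -14.5 + 12.5/5 = -12 dBFS.
To reach -1 dBFS requires -1 − (-12) = 11 dB of make-up.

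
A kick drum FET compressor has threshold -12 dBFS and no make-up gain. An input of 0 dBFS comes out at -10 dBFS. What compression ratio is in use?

Input overshoot = 0 − (-12) = 12 dB; output overshoot = -10 − (-12) = 2 dB.
Ratio = 12 / 2 = 6.

6:1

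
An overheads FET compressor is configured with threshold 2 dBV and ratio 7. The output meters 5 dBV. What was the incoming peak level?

23 dBV

The compressed level sits 5 − 2 = 3 dB over threshold.
Before 7:1 compression the overshoot was 3 × 7 = 21 dB, so input = 2 + 21 = 23 dBV.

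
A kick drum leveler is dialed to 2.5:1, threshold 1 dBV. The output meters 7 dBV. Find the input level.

16 dBV

Post-compression overshoot = 7 − 1 = 6 dB.
Before 2.5:1 compression the overshoot was 6 × 2.5 = 15 dB, so input = 1 + 15 = 16 dBV.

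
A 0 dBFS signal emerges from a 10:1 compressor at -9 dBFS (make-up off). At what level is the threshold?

Let T be the threshold. Output overshoot = (input overshoot)/R, so -9 − T = (0 − T)/10.
10·(-9 − T) = 0 − T → 9·T = -90 − 0 = -90.
T = -90/9 = -10 dBFS.

-10 dBFS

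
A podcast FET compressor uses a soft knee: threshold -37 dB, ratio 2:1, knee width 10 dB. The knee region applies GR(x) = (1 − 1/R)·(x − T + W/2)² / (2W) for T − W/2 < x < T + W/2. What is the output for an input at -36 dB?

-36.9 dB

x − T + W/2 = -36 − (-37) + 5 = 6.
GR = (1 − 1/2) × 6² / 20 = 0.5 × 36 / 20 = 0.9 dB.
Output = -36 − 0.9 = -36.9 dB.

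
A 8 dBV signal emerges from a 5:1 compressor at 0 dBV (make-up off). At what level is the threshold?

Let T be the threshold. Output overshoot = (input overshoot)/R, so 0 − T = (8 − T)/5.
5·(0 − T) = 8 − T → 4·T = 0 − 8 = -8.
T = -8/4 = -2 dBV.

-2 dBV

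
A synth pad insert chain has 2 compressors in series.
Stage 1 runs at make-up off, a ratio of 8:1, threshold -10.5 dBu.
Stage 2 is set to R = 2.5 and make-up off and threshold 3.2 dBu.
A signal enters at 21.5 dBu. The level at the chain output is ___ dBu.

-6.5 dBu

Stage 1: overshoot 32 dB → 32/8 = 4 dB → -6.5 dBu.
Stage 2: below threshold (-6.5 ≤ 3.2); passes unchanged; output -6.5 dBu.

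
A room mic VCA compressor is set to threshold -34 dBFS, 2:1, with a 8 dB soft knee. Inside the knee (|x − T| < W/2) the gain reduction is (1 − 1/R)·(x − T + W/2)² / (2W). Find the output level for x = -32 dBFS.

-33.125 dBFS

x − T + W/2 = -32 − (-34) + 4 = 6.
GR = (1 − 1/2) × 6² / 16 = 0.5 × 36 / 16 = 1.125 dB.
Output = -32 − 1.125 = -33.125 dBFS.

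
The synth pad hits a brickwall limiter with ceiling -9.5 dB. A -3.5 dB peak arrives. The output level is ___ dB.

The limiter clamps the peak to its -9.5 dB ceiling.

-9.5 dB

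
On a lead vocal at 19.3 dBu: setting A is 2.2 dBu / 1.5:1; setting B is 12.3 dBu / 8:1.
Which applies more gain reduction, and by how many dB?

B, by 0.425 dB

A: GR = 17.1 − 17.1/1.5 = 5.7 dB.
B: GR = 7 − 7/8 = 6.125 dB.
Difference: 0.425 dB in favour of B.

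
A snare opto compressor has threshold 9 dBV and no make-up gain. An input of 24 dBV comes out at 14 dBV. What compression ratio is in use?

Input overshoot = 24 − 9 = 15 dB; output overshoot = 14 − 9 = 5 dB.
Ratio = 15 / 5 = 3.

3:1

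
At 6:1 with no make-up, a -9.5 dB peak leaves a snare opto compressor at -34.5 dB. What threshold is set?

Gain reduction = -9.5 − (-34.5) = 25 dB; output overshoot = GR / (R − 1) = 25 / 5 = 5 dB.
Threshold = output − output overshoot = -34.5 − 5 = -39.5 dB.

-39.5 dB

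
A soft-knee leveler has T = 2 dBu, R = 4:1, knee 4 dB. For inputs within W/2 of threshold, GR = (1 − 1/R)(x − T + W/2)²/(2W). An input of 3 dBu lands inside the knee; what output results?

2.15625 dBu

x − T + W/2 = 3 − 2 + 2 = 3.
GR = (1 − 1/4) × 3² / 8 = 0.75 × 9 / 8 = 0.84375 dB.
Output = 3 − 0.84375 = 2.15625 dBu.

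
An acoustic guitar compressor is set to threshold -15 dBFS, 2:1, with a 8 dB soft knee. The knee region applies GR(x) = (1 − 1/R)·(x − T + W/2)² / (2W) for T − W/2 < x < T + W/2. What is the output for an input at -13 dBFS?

-14.125 dBFS

x − T + W/2 = -13 − (-15) + 4 = 6.
GR = (1 − 1/2) × 6² / 16 = 0.5 × 36 / 16 = 1.125 dB.
Output = -13 − 1.125 = -14.125 dBFS.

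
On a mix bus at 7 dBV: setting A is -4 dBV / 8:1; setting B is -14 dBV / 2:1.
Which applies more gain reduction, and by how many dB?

B, by 0.875 dB

A: 11 dB over, compressed to 1.375 dB over, so 9.625 dB of GR.
B: 21 dB over, compressed to 10.5 dB over, so 10.5 dB of GR.
B applies 0.875 dB more gain reduction.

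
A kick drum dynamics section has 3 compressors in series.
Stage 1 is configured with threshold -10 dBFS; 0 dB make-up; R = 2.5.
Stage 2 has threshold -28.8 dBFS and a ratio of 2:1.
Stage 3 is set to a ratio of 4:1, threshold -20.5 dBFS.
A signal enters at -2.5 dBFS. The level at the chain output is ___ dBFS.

Stage 1: 7.5 dB above -10 dBFS, reduced 2.5:1 to 3 dB above → -7 dBFS.
Stage 2: 21.8 dB above -28.8 dBFS, reduced 2:1 to 10.9 dB above → -17.9 dBFS.
Stage 3: -17.9 dBFS is 2.6 dB over -20.5 dBFS; at 4:1 that becomes 0.65 dB over, giving -19.85 dBFS.

-19.85 dBFS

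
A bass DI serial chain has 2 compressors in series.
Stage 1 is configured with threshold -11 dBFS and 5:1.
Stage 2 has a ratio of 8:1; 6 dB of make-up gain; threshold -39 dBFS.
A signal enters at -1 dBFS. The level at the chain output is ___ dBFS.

Stage 1: 10 dB above -11 dBFS, reduced 5:1 to 2 dB above → -9 dBFS.
Stage 2: overshoot 30 dB → 30/8 = 3.75 dB → -35.25 dBFS; +6 dB make-up → -29.25 dBFS.

-29.25 dBFS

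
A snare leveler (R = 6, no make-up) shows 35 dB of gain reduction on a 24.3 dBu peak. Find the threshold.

Let T be the threshold. Output overshoot = (input overshoot)/R, so -10.7 − T = (24.3 − T)/6.
6·(-10.7 − T) = 24.3 − T → 5·T = -64.2 − 24.3 = -88.5.
T = -88.5/5 = -17.7 dBu.

-17.7 dBu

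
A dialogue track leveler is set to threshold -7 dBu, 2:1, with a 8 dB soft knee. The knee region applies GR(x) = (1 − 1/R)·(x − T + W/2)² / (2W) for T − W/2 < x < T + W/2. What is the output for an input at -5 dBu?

-6.125 dBu

x − T + W/2 = -5 − (-7) + 4 = 6.
GR = (1 − 1/2) × 6² / 16 = 0.5 × 36 / 16 = 1.125 dB.
Output = -5 − 1.125 = -6.125 dBu.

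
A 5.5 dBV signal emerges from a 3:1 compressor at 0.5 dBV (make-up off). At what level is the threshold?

Let T be the threshold. Output overshoot = (input overshoot)/R, so 0.5 − T = (5.5 − T)/3.
3·(0.5 − T) = 5.5 − T → 2·T = 1.5 − 5.5 = -4.
T = -4/2 = -2 dBV.

-2 dBV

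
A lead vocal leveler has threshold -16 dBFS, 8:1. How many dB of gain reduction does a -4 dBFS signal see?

-4 dBFS exceeds the threshold by 12 dB.
At 8:1, output sits 12/8 = 1.5 dB above threshold.
So the signal is attenuated by 12 − 1.5 = 10.5 dB.

10.5 dB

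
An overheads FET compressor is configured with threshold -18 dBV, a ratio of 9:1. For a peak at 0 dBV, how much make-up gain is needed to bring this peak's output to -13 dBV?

3 dB

Without make-up, output = threshold + overshoot/9 = -18 + 2 = -16 dBV.
Gap to target: 3 dB.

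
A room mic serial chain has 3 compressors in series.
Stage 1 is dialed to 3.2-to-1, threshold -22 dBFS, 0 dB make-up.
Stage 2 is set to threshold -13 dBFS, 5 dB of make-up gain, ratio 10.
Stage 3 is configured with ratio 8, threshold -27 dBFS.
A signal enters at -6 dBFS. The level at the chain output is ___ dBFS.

Stage 1: -6 dBFS is 16 dB over -22 dBFS; at 3.2:1 that becomes 5 dB over, giving -17 dBFS.
Stage 2: -17 dBFS is at or below the -13 dBFS threshold — no compression; make-up brings it to -12 dBFS.
Stage 3: 15 dB above -27 dBFS, reduced 8:1 to 1.875 dB above → -25.125 dBFS.

-25.125 dBFS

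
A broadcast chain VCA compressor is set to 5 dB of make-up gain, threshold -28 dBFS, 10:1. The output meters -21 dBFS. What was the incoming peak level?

-8 dBFS

Stripping the +5 dB make-up gives -26 dBFS at the gain stage.
Post-compression overshoot = -26 − (-28) = 2 dB.
Undo the ratio: input overshoot = 2 × 10 = 20 dB, giving input = -8 dBFS.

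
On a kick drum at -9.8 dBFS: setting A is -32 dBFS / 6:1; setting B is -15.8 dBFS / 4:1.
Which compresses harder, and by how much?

A, by 14 dB

A: 22.2 dB over, compressed to 3.7 dB over, so 18.5 dB of GR.
B: 6 dB over, compressed to 1.5 dB over, so 4.5 dB of GR.
A reduces 14 dB more.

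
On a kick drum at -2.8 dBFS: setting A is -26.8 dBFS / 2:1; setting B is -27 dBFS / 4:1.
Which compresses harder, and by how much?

A: 24 dB over, compressed to 12 dB over, so 12 dB of GR.
B: 24.2 dB over, compressed to 6.05 dB over, so 18.15 dB of GR.
B reduces 6.15 dB more.

B, by 6.15 dB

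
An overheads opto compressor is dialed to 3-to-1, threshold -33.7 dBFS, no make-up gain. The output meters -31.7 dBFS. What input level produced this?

-27.7 dBFS

Post-compression overshoot = -31.7 − (-33.7) = 2 dB.
Before 3:1 compression the overshoot was 2 × 3 = 6 dB, so input = -33.7 + 6 = -27.7 dBFS.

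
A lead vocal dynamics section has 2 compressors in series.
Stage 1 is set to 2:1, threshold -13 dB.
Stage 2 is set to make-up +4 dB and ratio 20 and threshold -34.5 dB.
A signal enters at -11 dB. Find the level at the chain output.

Stage 1: -11 dB is 2 dB over -13 dB; at 2:1 that becomes 1 dB over, giving -12 dB.
Stage 2: -12 dB is 22.5 dB over -34.5 dB; at 20:1 that becomes 1.125 dB over, giving -33.375 dB; +4 dB make-up → -29.375 dB.

-29.375 dB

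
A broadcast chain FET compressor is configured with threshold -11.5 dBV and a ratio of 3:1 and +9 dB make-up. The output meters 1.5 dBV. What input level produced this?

Stripping the +9 dB make-up gives -7.5 dBV at the gain stage.
That's 4 dB above the -11.5 dBV threshold.
Input overshoot = R × output overshoot = 12 dB → input = -11.5 + 12 = 0.5 dBV.

0.5 dBV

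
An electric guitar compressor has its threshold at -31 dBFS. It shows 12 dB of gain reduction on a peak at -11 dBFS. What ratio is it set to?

Input overshoot = -11 − (-31) = 20 dB.
Output overshoot = 20 − 12 = 8 dB.
Ratio = input overshoot / output overshoot = 20 / 8 = 2.5.

2.5:1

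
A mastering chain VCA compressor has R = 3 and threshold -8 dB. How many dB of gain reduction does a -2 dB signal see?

Overshoot = -2 − (-8) = 6 dB.
At 3:1, output sits 6/3 = 2 dB above threshold.
GR = overshoot in − overshoot out = 6 − 2 = 4 dB.

4 dB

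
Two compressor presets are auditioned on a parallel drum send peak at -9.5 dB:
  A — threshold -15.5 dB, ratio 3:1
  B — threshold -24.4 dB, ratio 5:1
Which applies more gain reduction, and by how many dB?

A: overshoot 6 dB → output overshoot 2 dB → GR 4 dB.
B: overshoot 14.9 dB → output overshoot 2.98 dB → GR 11.92 dB.
Difference: 7.92 dB in favour of B.

B, by 7.92 dB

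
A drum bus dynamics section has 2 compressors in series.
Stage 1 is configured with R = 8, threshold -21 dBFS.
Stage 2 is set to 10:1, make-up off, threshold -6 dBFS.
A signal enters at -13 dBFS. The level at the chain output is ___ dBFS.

Stage 1: -13 dBFS is 8 dB over -21 dBFS; at 8:1 that becomes 1 dB over, giving -20 dBFS.
Stage 2: -20 dBFS ≤ -6 dBFS, so stage 2 doesn't engage; output -20 dBFS.

-20 dBFS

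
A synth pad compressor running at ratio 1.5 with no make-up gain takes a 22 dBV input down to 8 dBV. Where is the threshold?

-20 dBV

Gain reduction = 22 − 8 = 14 dB; output overshoot = GR / (R − 1) = 14 / 0.5 = 28 dB.
Threshold = output − output overshoot = 8 − 28 = -20 dBV.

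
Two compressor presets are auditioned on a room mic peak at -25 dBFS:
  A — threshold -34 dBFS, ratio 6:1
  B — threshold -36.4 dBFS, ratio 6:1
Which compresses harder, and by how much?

A: overshoot 9 dB → output overshoot 1.5 dB → GR 7.5 dB.
B: overshoot 11.4 dB → output overshoot 1.9 dB → GR 9.5 dB.
B applies 2 dB more gain reduction.

B, by 2 dB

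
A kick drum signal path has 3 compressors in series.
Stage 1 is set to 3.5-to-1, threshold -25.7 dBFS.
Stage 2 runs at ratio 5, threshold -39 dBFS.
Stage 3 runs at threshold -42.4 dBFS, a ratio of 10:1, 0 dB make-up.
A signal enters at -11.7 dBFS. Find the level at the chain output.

Stage 1: -11.7 dBFS is 14 dB over -25.7 dBFS; at 3.5:1 that becomes 4 dB over, giving -21.7 dBFS.
Stage 2: 17.3 dB above -39 dBFS, reduced 5:1 to 3.46 dB above → -35.54 dBFS.
Stage 3: -35.54 dBFS is 6.86 dB over -42.4 dBFS; at 10:1 that becomes 0.686 dB over, giving -41.714 dBFS.

-41.714 dBFS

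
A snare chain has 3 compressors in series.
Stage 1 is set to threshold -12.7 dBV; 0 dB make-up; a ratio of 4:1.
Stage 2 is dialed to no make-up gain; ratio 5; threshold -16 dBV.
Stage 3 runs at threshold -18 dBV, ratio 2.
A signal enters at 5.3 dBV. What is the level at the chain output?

-16.22 dBV

Stage 1: 18 dB above -12.7 dBV, reduced 4:1 to 4.5 dB above → -8.2 dBV.
Stage 2: overshoot 7.8 dB → 7.8/5 = 1.56 dB → -14.44 dBV.
Stage 3: overshoot 3.56 dB → 3.56/2 = 1.78 dB → -16.22 dBV.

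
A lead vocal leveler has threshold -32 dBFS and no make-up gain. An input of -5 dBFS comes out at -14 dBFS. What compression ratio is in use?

Input overshoot = -5 − (-32) = 27 dB; output overshoot = -14 − (-32) = 18 dB.
Ratio = 27 / 18 = 1.5.

1.5:1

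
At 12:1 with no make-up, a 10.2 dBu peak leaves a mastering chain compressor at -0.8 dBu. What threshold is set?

Let T be the threshold. Output overshoot = (input overshoot)/R, so -0.8 − T = (10.2 − T)/12.
12·(-0.8 − T) = 10.2 − T → 11·T = -9.6 − 10.2 = -19.8.
T = -19.8/11 = -1.8 dBu.

-1.8 dBu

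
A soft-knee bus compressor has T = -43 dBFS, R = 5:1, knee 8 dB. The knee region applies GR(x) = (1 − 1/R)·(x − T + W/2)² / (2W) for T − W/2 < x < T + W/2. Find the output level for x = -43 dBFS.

x − T + W/2 = -43 − (-43) + 4 = 4.
GR = (1 − 1/5) × 4² / 16 = 0.8 × 16 / 16 = 0.8 dB.
Output = -43 − 0.8 = -43.8 dBFS.

-43.8 dBFS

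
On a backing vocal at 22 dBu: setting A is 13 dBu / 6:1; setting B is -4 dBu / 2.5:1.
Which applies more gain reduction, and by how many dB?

A: overshoot 9 dB → output overshoot 1.5 dB → GR 7.5 dB.
B: overshoot 26 dB → output overshoot 10.4 dB → GR 15.6 dB.
B applies 8.1 dB more gain reduction.

B, by 8.1 dB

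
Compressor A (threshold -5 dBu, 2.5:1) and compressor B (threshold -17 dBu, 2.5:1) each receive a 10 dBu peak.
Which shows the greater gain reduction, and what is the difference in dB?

B, by 7.2 dB

A: GR = 15 − 15/2.5 = 9 dB.
B: GR = 27 − 27/2.5 = 16.2 dB.
B applies 7.2 dB more gain reduction.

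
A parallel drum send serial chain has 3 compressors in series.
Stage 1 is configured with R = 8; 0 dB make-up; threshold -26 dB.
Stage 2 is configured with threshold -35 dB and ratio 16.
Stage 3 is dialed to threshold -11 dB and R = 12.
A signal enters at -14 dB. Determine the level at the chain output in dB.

Stage 1: -14 dB is 12 dB over -26 dB; at 8:1 that becomes 1.5 dB over, giving -24.5 dB.
Stage 2: overshoot 10.5 dB → 10.5/16 = 0.65625 dB → -34.34375 dB.
Stage 3: below threshold (-34.34375 ≤ -11); passes unchanged; output -34.34375 dB.

-34.34375 dB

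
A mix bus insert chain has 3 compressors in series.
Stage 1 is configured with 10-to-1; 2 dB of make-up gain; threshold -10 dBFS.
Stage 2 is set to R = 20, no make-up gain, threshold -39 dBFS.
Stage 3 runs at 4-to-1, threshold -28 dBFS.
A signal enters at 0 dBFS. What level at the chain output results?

Stage 1: 0 dBFS is 10 dB over -10 dBFS; at 10:1 that becomes 1 dB over, giving -9 dBFS; +2 dB make-up → -7 dBFS.
Stage 2: -7 dBFS is 32 dB over -39 dBFS; at 20:1 that becomes 1.6 dB over, giving -37.4 dBFS.
Stage 3: -37.4 dBFS is at or below the -28 dBFS threshold — no compression; output -37.4 dBFS.

-37.4 dBFS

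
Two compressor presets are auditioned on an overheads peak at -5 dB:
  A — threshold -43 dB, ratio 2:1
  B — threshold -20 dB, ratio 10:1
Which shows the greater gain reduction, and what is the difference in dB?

A, by 5.5 dB

A: overshoot 38 dB → output overshoot 19 dB → GR 19 dB.
B: overshoot 15 dB → output overshoot 1.5 dB → GR 13.5 dB.
A applies 5.5 dB more gain reduction.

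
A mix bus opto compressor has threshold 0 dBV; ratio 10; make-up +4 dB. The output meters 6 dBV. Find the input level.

Remove make-up: 6 − 4 = 2 dBV.
The compressed level sits 2 − 0 = 2 dB over threshold.
Input overshoot = R × output overshoot = 20 dB → input = 0 + 20 = 20 dBV.

20 dBV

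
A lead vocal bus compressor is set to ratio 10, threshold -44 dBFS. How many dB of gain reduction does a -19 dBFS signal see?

The signal is 25 dB above threshold.
A 10:1 ratio leaves 2.5 dB of that excess.
GR = overshoot in − overshoot out = 25 − 2.5 = 22.5 dB.

22.5 dB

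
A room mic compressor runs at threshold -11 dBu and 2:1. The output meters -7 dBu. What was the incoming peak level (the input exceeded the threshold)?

The compressed level sits -7 − (-11) = 4 dB over threshold.
Input overshoot = R × output overshoot = 8 dB → input = -11 + 8 = -3 dBu.

-3 dBu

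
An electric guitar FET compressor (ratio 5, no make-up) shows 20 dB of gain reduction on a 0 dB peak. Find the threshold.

-25 dB

Let T be the threshold. Output overshoot = (input overshoot)/R, so -20 − T = (0 − T)/5.
5·(-20 − T) = 0 − T → 4·T = -100 − 0 = -100.
T = -100/4 = -25 dB.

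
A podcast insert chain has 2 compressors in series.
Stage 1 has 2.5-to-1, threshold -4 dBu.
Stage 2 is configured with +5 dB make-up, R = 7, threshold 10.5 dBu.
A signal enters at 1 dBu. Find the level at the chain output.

3 dBu

Stage 1: overshoot 5 dB → 5/2.5 = 2 dB → -2 dBu.
Stage 2: below threshold (-2 ≤ 10.5); passes unchanged; make-up brings it to 3 dBu.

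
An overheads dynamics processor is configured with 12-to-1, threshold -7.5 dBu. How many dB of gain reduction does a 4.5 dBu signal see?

11 dB

4.5 dBu exceeds the threshold by 12 dB.
After 12:1 compression the overshoot becomes 12/12 = 1 dB.
GR = overshoot in − overshoot out = 12 − 1 = 11 dB.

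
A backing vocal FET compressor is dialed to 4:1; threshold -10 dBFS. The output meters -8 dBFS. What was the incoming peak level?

-2 dBFS

That's 2 dB above the -10 dBFS threshold.
Undo the ratio: input overshoot = 2 × 4 = 8 dB, giving input = -2 dBFS.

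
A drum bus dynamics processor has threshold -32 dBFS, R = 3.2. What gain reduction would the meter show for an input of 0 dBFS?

22 dB

0 dBFS exceeds the threshold by 32 dB.
A 3.2:1 ratio leaves 10 dB of that excess.
GR = overshoot in − overshoot out = 32 − 10 = 22 dB.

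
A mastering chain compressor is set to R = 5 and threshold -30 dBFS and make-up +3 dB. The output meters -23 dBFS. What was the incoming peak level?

Remove make-up: -23 − 3 = -26 dBFS.
The compressed level sits -26 − (-30) = 4 dB over threshold.
Undo the ratio: input overshoot = 4 × 5 = 20 dB, giving input = -10 dBFS.

-10 dBFS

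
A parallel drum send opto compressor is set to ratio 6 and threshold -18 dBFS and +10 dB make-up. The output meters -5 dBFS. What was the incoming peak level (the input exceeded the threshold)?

0 dBFS

Stripping the +10 dB make-up gives -15 dBFS at the gain stage.
That's 3 dB above the -18 dBFS threshold.
Before 6:1 compression the overshoot was 3 × 6 = 18 dB, so input = -18 + 18 = 0 dBFS.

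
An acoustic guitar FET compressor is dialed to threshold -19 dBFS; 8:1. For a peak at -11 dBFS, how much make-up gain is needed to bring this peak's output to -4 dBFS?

14 dB

Without make-up, output = threshold + overshoot/8 = -19 + 1 = -18 dBFS.
Gap to target: 14 dB.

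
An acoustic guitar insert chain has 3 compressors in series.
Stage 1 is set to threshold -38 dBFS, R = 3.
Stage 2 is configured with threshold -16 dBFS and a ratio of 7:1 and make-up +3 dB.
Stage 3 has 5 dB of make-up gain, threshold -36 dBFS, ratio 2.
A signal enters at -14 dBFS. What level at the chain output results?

-26.5 dBFS

Stage 1: 24 dB above -38 dBFS, reduced 3:1 to 8 dB above → -30 dBFS.
Stage 2: -30 dBFS is at or below the -16 dBFS threshold — no compression; make-up brings it to -27 dBFS.
Stage 3: 9 dB above -36 dBFS, reduced 2:1 to 4.5 dB above → -31.5 dBFS; +5 dB make-up → -26.5 dBFS.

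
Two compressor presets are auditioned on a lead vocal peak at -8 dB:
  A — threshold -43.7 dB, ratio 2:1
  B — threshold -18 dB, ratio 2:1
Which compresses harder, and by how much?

A, by 12.85 dB

A: GR = 35.7 − 35.7/2 = 17.85 dB.
B: GR = 10 − 10/2 = 5 dB.
A reduces 12.85 dB more.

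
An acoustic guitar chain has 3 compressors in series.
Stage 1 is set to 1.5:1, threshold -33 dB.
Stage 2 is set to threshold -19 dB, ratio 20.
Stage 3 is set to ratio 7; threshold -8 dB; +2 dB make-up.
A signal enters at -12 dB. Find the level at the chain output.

-17 dB

Stage 1: overshoot 21 dB → 21/1.5 = 14 dB → -19 dB.
Stage 2: -19 dB is at or below the -19 dB threshold — no compression; output -19 dB.
Stage 3: -19 dB ≤ -8 dB, so stage 3 doesn't engage; make-up brings it to -17 dB.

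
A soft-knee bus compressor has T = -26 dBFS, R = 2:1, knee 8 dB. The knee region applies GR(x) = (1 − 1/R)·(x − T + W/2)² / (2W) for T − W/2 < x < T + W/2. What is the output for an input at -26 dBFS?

x − T + W/2 = -26 − (-26) + 4 = 4.
GR = (1 − 1/2) × 4² / 16 = 0.5 × 16 / 16 = 0.5 dB.
Output = -26 − 0.5 = -26.5 dBFS.

-26.5 dBFS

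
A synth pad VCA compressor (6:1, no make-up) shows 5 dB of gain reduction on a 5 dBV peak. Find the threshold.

-1 dBV

Let T be the threshold. Output overshoot = (input overshoot)/R, so 0 − T = (5 − T)/6.
6·(0 − T) = 5 − T → 5·T = 0 − 5 = -5.
T = -5/5 = -1 dBV.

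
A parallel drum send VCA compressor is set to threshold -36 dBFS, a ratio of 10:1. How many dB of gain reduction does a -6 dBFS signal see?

-6 dBFS exceeds the threshold by 30 dB.
At 10:1, output sits 30/10 = 3 dB above threshold.
Gain reduction = 30 − 3 = 27 dB.

27 dB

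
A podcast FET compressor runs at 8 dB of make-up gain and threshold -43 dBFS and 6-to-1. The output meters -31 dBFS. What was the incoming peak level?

Remove make-up: -31 − 8 = -39 dBFS.
That's 4 dB above the -43 dBFS threshold.
Before 6:1 compression the overshoot was 4 × 6 = 24 dB, so input = -43 + 24 = -19 dBFS.

-19 dBFS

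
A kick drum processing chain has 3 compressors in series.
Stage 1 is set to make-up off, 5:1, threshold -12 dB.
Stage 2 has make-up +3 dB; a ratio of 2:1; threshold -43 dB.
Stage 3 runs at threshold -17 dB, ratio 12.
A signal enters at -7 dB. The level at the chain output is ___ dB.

-24 dB

Stage 1: overshoot 5 dB → 5/5 = 1 dB → -11 dB.
Stage 2: overshoot 32 dB → 32/2 = 16 dB → -27 dB; +3 dB make-up → -24 dB.
Stage 3: -24 dB is at or below the -17 dB threshold — no compression; output -24 dB.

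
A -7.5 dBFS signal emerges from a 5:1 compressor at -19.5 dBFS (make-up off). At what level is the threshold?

-22.5 dBFS

Gain reduction = -7.5 − (-19.5) = 12 dB; output overshoot = GR / (R − 1) = 12 / 4 = 3 dB.
Threshold = output − output overshoot = -19.5 − 3 = -22.5 dBFS.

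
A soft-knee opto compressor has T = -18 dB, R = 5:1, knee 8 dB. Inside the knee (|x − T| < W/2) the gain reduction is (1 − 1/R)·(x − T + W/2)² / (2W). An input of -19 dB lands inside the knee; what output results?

-19.45 dB

x − T + W/2 = -19 − (-18) + 4 = 3.
GR = (1 − 1/5) × 3² / 16 = 0.8 × 9 / 16 = 0.45 dB.
Output = -19 − 0.45 = -19.45 dB.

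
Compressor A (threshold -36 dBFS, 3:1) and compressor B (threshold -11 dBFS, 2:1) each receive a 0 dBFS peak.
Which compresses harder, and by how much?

A: 36 dB over, compressed to 12 dB over, so 24 dB of GR.
B: 11 dB over, compressed to 5.5 dB over, so 5.5 dB of GR.
A reduces 18.5 dB more.

A, by 18.5 dB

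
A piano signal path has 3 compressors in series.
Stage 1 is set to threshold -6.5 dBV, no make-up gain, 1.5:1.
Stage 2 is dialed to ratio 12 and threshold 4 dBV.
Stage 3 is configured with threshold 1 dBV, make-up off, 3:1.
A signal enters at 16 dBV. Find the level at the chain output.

Stage 1: 22.5 dB above -6.5 dBV, reduced 1.5:1 to 15 dB above → 8.5 dBV.
Stage 2: overshoot 4.5 dB → 4.5/12 = 0.375 dB → 4.375 dBV.
Stage 3: overshoot 3.375 dB → 3.375/3 = 1.125 dB → 2.125 dBV.

2.125 dBV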